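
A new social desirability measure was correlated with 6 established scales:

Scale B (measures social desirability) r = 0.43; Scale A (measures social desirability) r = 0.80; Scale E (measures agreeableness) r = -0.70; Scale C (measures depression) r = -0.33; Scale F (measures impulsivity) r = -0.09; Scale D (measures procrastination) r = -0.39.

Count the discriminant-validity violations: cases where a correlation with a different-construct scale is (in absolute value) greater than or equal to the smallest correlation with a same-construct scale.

1

Convergent (same construct = social desirability): Scale B, Scale A.
Smallest convergent = 0.43. Discriminant |r|: 0.70, 0.33, 0.09, 0.39; count ≥ 0.43 → 1.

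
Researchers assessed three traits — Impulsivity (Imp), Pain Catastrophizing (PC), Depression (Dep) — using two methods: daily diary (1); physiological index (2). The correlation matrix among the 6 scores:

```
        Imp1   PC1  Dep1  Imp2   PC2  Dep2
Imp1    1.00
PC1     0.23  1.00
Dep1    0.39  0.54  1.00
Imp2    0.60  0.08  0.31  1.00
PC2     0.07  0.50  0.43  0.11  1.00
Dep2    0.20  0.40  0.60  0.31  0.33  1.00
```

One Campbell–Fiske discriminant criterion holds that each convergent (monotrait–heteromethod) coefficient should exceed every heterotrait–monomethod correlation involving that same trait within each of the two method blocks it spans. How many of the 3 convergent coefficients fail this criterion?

1

Each convergent coefficient versus the relevant comparison correlations:
Imp (methods 1·2): 0.60 vs {0.23, 0.11, 0.39, 0.31} → pass.
PC (methods 1·2): 0.50 vs {0.23, 0.11, 0.54, 0.33} → fail.
Dep (methods 1·2): 0.60 vs {0.39, 0.31, 0.54, 0.33} → pass.
1 of 3 fail.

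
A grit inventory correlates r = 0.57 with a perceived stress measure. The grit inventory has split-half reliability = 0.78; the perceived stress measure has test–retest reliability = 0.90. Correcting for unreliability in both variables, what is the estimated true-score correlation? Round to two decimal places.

r_true = r_obs / √(r_xx · r_yy) = 0.57 / √(0.78 × 0.90) = 0.57 / √0.7020 = 0.57 / 0.8379 ≈ 0.68.

0.68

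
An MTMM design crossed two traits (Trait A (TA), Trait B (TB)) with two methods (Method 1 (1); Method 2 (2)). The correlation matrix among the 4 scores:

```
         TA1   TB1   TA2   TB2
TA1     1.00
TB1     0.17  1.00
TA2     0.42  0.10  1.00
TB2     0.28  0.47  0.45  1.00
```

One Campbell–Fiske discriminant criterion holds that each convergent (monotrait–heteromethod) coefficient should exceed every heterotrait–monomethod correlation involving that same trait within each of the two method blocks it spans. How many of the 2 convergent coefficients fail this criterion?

1

Convergent coefficients and their comparison sets:
TA (methods 1·2): 0.42 vs {0.17, 0.45} → fail.
TB (methods 1·2): 0.47 vs {0.17, 0.45} → pass.
1 of 2 fail.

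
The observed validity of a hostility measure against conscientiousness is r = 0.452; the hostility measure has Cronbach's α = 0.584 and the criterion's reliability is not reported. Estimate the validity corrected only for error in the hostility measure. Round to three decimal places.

0.591

Single correction: r_c = r_obs / √r_xx = 0.452 / √0.584 = 0.452 / 0.7642 ≈ 0.591.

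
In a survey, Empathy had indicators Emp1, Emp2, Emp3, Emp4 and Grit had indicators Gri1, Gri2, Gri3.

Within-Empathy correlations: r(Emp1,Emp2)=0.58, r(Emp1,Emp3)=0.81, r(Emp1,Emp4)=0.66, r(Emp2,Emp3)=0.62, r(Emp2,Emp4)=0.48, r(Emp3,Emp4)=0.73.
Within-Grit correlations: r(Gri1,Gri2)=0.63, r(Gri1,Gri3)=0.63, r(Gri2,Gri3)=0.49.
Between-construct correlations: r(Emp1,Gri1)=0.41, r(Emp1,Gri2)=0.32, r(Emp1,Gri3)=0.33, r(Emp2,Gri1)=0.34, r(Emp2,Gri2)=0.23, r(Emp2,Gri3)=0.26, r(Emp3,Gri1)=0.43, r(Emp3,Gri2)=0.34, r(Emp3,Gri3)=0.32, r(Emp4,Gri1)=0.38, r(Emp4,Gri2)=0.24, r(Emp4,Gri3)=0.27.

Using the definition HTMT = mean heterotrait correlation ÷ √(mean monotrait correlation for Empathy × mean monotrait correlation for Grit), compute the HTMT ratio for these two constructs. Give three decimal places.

Between-construct mean = 3.87/12 = 0.3225.
Mean within-Emp = 3.88/6 = 0.6467; mean within-Gri = 1.75/3 = 0.5833.
Geometric mean = √(0.6467 × 0.5833) = 0.6142.
HTMT = 0.3225 / 0.6142 = 0.525.

0.525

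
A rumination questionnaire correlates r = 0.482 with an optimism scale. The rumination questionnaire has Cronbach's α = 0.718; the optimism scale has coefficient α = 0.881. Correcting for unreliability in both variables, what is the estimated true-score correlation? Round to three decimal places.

r_true = r_obs / √(r_xx · r_yy) = 0.482 / √(0.718 × 0.881) = 0.482 / √0.632558 = 0.482 / 0.7953 ≈ 0.606.

0.606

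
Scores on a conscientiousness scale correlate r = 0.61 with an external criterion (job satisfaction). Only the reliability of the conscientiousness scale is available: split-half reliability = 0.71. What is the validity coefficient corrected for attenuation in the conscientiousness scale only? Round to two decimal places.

0.72

Single correction: r_c = r_obs / √r_xx = 0.61 / √0.71 = 0.61 / 0.8426 ≈ 0.72.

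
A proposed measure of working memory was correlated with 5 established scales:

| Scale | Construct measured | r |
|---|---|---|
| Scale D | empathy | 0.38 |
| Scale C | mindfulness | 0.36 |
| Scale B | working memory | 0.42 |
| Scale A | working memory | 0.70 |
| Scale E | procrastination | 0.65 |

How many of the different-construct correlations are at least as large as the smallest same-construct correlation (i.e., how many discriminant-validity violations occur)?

Convergent (same construct = working memory): Scale B, Scale A.
Smallest convergent = 0.42. Discriminant values: 0.38, 0.36, 0.65; count ≥ 0.42 → 1.

1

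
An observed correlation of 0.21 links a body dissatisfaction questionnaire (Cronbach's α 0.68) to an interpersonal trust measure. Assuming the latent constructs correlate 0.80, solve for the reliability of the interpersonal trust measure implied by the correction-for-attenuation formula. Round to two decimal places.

r_true = r_obs / √(r_xx · r_yy) ⇒ 0.80 = 0.21 / √(0.68 · r_yy).
√(0.68 · r_yy) = 0.21 / 0.80 = 0.2625; 0.68 · r_yy = 0.0689; r_yy = 0.0689 / 0.68 ≈ 0.10.

0.10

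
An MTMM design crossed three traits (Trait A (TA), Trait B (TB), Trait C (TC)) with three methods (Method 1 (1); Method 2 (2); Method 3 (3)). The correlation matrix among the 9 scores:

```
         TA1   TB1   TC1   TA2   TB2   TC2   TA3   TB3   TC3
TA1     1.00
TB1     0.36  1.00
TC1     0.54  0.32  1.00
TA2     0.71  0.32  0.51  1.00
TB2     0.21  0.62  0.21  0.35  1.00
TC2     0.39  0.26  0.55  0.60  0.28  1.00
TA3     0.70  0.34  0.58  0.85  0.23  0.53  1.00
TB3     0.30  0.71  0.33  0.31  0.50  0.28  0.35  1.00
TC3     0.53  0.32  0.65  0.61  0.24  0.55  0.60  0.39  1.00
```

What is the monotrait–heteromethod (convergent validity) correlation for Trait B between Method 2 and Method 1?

Same trait (TB), different methods: r(TB2, TB1) = 0.62.

0.62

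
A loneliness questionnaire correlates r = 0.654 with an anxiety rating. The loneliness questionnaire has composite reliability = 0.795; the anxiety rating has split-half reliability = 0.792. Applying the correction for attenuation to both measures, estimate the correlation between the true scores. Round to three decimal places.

r_true = r_obs / √(r_xx · r_yy) = 0.654 / √(0.795 × 0.792) = 0.654 / √0.629640 = 0.654 / 0.7935 ≈ 0.824.

0.824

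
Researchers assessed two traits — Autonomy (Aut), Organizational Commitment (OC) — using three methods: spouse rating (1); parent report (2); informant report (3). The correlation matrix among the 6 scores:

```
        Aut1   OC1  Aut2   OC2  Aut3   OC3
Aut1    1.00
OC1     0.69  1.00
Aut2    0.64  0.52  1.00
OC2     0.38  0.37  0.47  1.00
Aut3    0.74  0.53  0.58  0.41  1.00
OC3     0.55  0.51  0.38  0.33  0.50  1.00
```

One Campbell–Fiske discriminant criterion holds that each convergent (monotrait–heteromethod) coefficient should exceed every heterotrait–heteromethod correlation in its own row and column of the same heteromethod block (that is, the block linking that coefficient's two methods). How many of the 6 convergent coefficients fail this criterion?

Each convergent coefficient versus the relevant comparison correlations:
Aut (methods 1·2): 0.64 vs {0.38, 0.52} → pass.
Aut (methods 1·3): 0.74 vs {0.55, 0.53} → pass.
Aut (methods 2·3): 0.58 vs {0.38, 0.41} → pass.
OC (methods 1·2): 0.37 vs {0.52, 0.38} → fail.
OC (methods 1·3): 0.51 vs {0.53, 0.55} → fail.
OC (methods 2·3): 0.33 vs {0.41, 0.38} → fail.
3 of 6 fail.

3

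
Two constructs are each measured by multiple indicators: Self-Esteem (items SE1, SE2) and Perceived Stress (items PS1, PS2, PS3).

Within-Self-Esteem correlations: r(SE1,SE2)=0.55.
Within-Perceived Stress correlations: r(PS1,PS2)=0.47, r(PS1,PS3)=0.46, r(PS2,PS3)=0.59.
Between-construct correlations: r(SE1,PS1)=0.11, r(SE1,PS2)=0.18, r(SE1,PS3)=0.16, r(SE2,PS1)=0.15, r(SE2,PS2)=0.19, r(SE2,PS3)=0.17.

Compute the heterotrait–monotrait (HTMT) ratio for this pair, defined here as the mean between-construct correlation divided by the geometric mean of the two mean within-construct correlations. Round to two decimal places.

Mean between = 0.96/6 = 0.1600.
Mean within-SE = 0.55/1 = 0.5500; mean within-PS = 1.52/3 = 0.5067.
Geometric mean = √(0.5500 × 0.5067) = 0.5279.
HTMT = 0.1600 / 0.5279 = 0.30.

0.30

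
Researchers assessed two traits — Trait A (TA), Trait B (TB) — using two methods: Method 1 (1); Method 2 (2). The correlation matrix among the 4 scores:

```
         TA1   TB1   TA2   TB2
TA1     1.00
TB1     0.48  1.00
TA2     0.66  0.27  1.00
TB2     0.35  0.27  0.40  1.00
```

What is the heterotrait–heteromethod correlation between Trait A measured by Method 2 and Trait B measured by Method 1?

0.27

Different traits and methods: r(TA2, TB1) = 0.27.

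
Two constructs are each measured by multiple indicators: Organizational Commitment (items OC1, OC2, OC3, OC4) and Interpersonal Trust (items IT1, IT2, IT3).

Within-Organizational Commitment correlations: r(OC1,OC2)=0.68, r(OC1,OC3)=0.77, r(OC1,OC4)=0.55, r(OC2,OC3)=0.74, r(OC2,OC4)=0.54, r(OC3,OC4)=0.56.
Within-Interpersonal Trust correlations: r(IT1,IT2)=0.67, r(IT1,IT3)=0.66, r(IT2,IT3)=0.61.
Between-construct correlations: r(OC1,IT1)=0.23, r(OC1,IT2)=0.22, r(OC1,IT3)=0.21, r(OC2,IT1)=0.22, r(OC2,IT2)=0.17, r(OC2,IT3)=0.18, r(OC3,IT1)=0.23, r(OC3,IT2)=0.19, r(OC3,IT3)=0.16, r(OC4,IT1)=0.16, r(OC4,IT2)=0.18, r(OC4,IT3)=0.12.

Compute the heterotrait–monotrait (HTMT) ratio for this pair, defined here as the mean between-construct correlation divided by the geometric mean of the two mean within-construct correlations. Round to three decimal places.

Mean between = 2.27/12 = 0.1892.
Mean within-OC = 3.84/6 = 0.6400; mean within-IT = 1.94/3 = 0.6467.
Geometric mean = √(0.6400 × 0.6467) = 0.6433.
HTMT = 0.1892 / 0.6433 = 0.294.

0.294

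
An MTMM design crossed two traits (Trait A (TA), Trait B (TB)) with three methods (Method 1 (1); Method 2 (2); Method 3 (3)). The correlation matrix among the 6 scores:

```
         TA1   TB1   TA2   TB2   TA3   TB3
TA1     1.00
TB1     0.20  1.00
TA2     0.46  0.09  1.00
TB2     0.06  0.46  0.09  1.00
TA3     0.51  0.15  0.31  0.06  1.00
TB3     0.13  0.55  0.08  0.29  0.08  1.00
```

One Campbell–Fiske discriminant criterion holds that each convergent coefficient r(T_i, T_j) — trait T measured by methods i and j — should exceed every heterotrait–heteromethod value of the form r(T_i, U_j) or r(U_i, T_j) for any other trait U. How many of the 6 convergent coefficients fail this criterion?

0

Convergent coefficients and their comparison sets:
TA (methods 1·2): 0.46 vs {0.06, 0.09} → pass.
TA (methods 1·3): 0.51 vs {0.13, 0.15} → pass.
TA (methods 2·3): 0.31 vs {0.08, 0.06} → pass.
TB (methods 1·2): 0.46 vs {0.09, 0.06} → pass.
TB (methods 1·3): 0.55 vs {0.15, 0.13} → pass.
TB (methods 2·3): 0.29 vs {0.06, 0.08} → pass.
0 of 6 fail.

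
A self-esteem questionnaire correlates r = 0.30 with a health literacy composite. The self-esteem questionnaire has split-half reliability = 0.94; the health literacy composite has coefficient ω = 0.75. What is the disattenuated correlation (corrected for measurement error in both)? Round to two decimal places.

0.36

r_true = r_obs / √(r_xx · r_yy) = 0.30 / √(0.94 × 0.75) = 0.30 / √0.7050 = 0.30 / 0.8396 ≈ 0.36.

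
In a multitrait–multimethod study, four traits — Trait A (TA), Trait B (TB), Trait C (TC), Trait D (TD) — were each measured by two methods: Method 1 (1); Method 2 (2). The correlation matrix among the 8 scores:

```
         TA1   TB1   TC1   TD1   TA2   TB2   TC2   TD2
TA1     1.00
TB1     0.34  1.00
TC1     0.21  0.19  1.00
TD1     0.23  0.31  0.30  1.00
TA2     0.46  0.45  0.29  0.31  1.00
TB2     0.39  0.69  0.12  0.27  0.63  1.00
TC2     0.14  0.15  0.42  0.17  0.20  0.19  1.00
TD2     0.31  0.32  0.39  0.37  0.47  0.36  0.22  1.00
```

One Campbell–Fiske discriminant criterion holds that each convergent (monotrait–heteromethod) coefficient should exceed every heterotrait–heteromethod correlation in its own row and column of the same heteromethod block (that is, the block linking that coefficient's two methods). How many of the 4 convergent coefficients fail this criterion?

1

Each convergent coefficient versus the relevant comparison correlations:
TA (methods 1·2): 0.46 vs {0.39, 0.45, 0.14, 0.29, 0.31, 0.31} → pass.
TB (methods 1·2): 0.69 vs {0.45, 0.39, 0.15, 0.12, 0.32, 0.27} → pass.
TC (methods 1·2): 0.42 vs {0.29, 0.14, 0.12, 0.15, 0.39, 0.17} → pass.
TD (methods 1·2): 0.37 vs {0.31, 0.31, 0.27, 0.32, 0.17, 0.39} → fail.
1 of 4 fail.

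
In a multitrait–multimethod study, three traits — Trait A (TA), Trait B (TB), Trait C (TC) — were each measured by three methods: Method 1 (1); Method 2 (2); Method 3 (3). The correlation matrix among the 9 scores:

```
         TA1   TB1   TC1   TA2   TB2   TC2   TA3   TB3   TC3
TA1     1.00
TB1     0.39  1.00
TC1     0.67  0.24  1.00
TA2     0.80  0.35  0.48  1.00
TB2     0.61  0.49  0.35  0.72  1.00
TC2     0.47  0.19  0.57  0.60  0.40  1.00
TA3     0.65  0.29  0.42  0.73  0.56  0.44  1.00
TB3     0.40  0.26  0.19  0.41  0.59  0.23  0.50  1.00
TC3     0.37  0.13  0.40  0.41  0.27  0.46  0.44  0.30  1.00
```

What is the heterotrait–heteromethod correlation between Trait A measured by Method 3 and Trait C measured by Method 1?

0.42

Different traits and methods: r(TA3, TC1) = 0.42.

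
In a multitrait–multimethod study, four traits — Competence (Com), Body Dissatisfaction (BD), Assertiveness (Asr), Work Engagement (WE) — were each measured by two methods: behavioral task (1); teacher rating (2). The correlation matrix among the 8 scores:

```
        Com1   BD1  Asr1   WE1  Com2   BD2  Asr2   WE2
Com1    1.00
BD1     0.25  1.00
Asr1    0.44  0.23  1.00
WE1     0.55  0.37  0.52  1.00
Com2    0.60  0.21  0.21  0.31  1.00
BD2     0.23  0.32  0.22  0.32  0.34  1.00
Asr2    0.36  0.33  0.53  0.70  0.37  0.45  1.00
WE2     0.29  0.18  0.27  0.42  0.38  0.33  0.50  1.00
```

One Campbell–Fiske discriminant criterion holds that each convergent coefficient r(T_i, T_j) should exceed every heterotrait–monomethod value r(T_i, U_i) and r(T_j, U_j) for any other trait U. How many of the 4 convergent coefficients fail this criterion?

2

Each convergent coefficient versus the relevant comparison correlations:
Com (methods 1·2): 0.60 vs {0.25, 0.34, 0.44, 0.37, 0.55, 0.38} → pass.
BD (methods 1·2): 0.32 vs {0.25, 0.34, 0.23, 0.45, 0.37, 0.33} → fail.
Asr (methods 1·2): 0.53 vs {0.44, 0.37, 0.23, 0.45, 0.52, 0.50} → pass.
WE (methods 1·2): 0.42 vs {0.55, 0.38, 0.37, 0.33, 0.52, 0.50} → fail.
2 of 4 fail.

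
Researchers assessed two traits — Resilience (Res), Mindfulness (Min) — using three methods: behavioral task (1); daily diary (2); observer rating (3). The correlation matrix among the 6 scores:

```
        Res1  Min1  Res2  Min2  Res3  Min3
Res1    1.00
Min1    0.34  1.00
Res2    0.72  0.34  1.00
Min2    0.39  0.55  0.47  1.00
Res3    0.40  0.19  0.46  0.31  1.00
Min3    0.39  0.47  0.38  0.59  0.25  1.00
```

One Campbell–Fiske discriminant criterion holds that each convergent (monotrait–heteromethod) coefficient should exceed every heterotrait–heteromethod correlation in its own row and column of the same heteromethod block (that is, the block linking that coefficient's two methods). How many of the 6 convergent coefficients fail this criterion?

Each convergent coefficient versus the relevant comparison correlations:
Res (methods 1·2): 0.72 vs {0.39, 0.34} → pass.
Res (methods 1·3): 0.40 vs {0.39, 0.19} → pass.
Res (methods 2·3): 0.46 vs {0.38, 0.31} → pass.
Min (methods 1·2): 0.55 vs {0.34, 0.39} → pass.
Min (methods 1·3): 0.47 vs {0.19, 0.39} → pass.
Min (methods 2·3): 0.59 vs {0.31, 0.38} → pass.
0 of 6 fail.

0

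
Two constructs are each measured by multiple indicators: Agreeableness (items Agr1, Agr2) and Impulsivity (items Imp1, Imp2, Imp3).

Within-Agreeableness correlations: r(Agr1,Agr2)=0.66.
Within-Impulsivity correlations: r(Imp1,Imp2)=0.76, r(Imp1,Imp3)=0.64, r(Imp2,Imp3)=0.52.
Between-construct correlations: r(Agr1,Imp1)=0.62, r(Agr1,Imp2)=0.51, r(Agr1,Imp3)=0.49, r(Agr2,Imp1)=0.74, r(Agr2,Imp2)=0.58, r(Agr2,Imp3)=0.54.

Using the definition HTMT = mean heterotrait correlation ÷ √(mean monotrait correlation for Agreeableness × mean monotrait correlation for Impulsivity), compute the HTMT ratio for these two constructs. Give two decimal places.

Mean between = 3.48/6 = 0.5800.
Mean within-Agr = 0.66/1 = 0.6600; mean within-Imp = 1.92/3 = 0.6400.
Geometric mean = √(0.6600 × 0.6400) = 0.6499.
HTMT = 0.5800 / 0.6499 = 0.89.

0.89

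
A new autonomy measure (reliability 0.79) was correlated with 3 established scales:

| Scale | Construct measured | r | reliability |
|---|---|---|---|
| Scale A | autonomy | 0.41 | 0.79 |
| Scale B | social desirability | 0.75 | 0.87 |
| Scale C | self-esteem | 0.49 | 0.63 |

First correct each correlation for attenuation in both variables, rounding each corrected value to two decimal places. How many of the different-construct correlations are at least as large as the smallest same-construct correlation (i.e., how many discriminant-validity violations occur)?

Disattenuated r (r / √(r_scale · r_new)):
  Scale A (conv): 0.41 / √(0.79·0.79) = 0.52
  Scale B (disc): 0.75 / √(0.87·0.79) = 0.90
  Scale C (disc): 0.49 / √(0.63·0.79) = 0.69
Smallest convergent = 0.52. Discriminant values: 0.90, 0.69; count ≥ 0.52 → 2.

2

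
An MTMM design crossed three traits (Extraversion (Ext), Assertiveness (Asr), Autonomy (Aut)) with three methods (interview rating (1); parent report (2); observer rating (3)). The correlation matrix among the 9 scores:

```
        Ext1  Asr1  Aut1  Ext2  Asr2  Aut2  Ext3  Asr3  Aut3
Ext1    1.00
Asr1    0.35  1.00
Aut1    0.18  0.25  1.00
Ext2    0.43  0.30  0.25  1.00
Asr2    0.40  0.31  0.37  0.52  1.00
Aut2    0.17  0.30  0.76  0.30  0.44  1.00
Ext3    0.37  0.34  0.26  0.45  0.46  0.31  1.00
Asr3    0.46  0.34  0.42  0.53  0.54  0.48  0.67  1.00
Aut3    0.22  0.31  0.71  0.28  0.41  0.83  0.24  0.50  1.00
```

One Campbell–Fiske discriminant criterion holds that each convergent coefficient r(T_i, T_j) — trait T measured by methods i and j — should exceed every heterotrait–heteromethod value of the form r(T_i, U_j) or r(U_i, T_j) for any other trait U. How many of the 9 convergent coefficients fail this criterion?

4

Checking each validity diagonal entry against its comparison values:
Ext (methods 1·2): 0.43 vs {0.40, 0.30, 0.17, 0.25} → pass.
Ext (methods 1·3): 0.37 vs {0.46, 0.34, 0.22, 0.26} → fail.
Ext (methods 2·3): 0.45 vs {0.53, 0.46, 0.28, 0.31} → fail.
Asr (methods 1·2): 0.31 vs {0.30, 0.40, 0.30, 0.37} → fail.
Asr (methods 1·3): 0.34 vs {0.34, 0.46, 0.31, 0.42} → fail.
Asr (methods 2·3): 0.54 vs {0.46, 0.53, 0.41, 0.48} → pass.
Aut (methods 1·2): 0.76 vs {0.25, 0.17, 0.37, 0.30} → pass.
Aut (methods 1·3): 0.71 vs {0.26, 0.22, 0.42, 0.31} → pass.
Aut (methods 2·3): 0.83 vs {0.31, 0.28, 0.48, 0.41} → pass.
4 of 9 fail.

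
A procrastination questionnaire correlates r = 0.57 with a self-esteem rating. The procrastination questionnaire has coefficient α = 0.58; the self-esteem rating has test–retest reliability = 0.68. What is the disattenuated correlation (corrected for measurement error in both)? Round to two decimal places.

0.91

r_true = r_obs / √(r_xx · r_yy) = 0.57 / √(0.58 × 0.68) = 0.57 / √0.3944 = 0.57 / 0.6280 ≈ 0.91.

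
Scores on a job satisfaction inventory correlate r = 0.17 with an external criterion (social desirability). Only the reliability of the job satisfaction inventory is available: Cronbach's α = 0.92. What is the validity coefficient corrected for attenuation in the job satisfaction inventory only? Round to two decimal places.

Single correction: r_c = r_obs / √r_xx = 0.17 / √0.92 = 0.17 / 0.9592 ≈ 0.18.

0.18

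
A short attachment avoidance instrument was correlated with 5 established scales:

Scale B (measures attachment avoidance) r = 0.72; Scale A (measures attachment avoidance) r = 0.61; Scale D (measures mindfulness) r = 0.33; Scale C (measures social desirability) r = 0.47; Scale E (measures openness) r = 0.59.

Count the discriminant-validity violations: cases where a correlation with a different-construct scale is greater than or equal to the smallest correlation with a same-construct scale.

Convergent (same construct = attachment avoidance): Scale B, Scale A.
Smallest convergent = 0.61. Discriminant values: 0.33, 0.47, 0.59; count ≥ 0.61 → 0.

0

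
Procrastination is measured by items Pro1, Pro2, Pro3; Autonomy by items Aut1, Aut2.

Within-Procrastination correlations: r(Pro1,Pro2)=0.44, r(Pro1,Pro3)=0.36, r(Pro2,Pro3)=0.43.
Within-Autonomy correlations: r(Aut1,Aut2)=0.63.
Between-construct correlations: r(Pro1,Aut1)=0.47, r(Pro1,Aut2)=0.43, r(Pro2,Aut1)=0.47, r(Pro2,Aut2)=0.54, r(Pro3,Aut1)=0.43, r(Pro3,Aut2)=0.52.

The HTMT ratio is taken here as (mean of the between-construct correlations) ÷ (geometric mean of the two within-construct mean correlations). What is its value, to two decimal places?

0.94

Between-construct mean = 2.86/6 = 0.4767.
Mean within-Pro = 1.23/3 = 0.4100; mean within-Aut = 0.63/1 = 0.6300.
Geometric mean = √(0.4100 × 0.6300) = 0.5082.
HTMT = 0.4767 / 0.5082 = 0.94.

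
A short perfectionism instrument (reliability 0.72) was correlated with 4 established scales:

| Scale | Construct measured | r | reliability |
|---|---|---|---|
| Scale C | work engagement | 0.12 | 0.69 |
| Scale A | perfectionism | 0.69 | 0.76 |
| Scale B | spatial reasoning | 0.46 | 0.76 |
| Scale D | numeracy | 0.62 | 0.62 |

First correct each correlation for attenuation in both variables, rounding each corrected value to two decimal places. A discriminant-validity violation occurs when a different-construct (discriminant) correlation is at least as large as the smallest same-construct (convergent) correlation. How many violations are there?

Disattenuated r (r / √(r_scale · r_new)):
  Scale C (disc): 0.12 / √(0.69·0.72) = 0.17
  Scale A (conv): 0.69 / √(0.76·0.72) = 0.93
  Scale B (disc): 0.46 / √(0.76·0.72) = 0.62
  Scale D (disc): 0.62 / √(0.62·0.72) = 0.93
Smallest convergent = 0.93. Discriminant values: 0.17, 0.62, 0.93; count ≥ 0.93 → 1.

1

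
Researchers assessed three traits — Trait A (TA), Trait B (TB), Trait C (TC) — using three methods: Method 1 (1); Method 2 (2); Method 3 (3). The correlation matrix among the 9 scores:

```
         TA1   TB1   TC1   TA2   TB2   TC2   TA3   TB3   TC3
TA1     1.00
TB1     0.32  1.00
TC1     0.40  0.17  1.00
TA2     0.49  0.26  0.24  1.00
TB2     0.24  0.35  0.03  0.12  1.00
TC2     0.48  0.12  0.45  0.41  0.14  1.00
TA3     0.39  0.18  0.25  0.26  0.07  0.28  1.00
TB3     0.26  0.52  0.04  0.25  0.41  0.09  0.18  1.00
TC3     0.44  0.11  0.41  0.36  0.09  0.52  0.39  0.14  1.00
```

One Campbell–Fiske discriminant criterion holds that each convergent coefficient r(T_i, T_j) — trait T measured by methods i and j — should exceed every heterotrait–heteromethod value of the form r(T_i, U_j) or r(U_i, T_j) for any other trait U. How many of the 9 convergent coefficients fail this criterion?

4

Convergent coefficients and their comparison sets:
TA (methods 1·2): 0.49 vs {0.24, 0.26, 0.48, 0.24} → pass.
TA (methods 1·3): 0.39 vs {0.26, 0.18, 0.44, 0.25} → fail.
TA (methods 2·3): 0.26 vs {0.25, 0.07, 0.36, 0.28} → fail.
TB (methods 1·2): 0.35 vs {0.26, 0.24, 0.12, 0.03} → pass.
TB (methods 1·3): 0.52 vs {0.18, 0.26, 0.11, 0.04} → pass.
TB (methods 2·3): 0.41 vs {0.07, 0.25, 0.09, 0.09} → pass.
TC (methods 1·2): 0.45 vs {0.24, 0.48, 0.03, 0.12} → fail.
TC (methods 1·3): 0.41 vs {0.25, 0.44, 0.04, 0.11} → fail.
TC (methods 2·3): 0.52 vs {0.28, 0.36, 0.09, 0.09} → pass.
4 of 9 fail.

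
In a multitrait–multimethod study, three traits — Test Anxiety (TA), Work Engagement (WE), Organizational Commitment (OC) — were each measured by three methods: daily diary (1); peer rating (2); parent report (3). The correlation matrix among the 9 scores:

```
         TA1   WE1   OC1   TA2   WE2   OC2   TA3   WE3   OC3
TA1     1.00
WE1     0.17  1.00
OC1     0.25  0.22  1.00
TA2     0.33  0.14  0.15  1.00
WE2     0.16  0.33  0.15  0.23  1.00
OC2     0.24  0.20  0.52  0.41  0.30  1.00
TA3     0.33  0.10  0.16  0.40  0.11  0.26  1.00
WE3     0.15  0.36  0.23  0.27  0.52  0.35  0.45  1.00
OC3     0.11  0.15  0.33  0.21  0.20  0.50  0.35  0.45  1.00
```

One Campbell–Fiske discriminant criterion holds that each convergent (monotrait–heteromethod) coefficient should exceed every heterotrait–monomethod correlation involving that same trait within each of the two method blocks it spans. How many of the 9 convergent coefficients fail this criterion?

Convergent coefficients and their comparison sets:
TA (methods 1·2): 0.33 vs {0.17, 0.23, 0.25, 0.41} → fail.
TA (methods 1·3): 0.33 vs {0.17, 0.45, 0.25, 0.35} → fail.
TA (methods 2·3): 0.40 vs {0.23, 0.45, 0.41, 0.35} → fail.
WE (methods 1·2): 0.33 vs {0.17, 0.23, 0.22, 0.30} → pass.
WE (methods 1·3): 0.36 vs {0.17, 0.45, 0.22, 0.45} → fail.
WE (methods 2·3): 0.52 vs {0.23, 0.45, 0.30, 0.45} → pass.
OC (methods 1·2): 0.52 vs {0.25, 0.41, 0.22, 0.30} → pass.
OC (methods 1·3): 0.33 vs {0.25, 0.35, 0.22, 0.45} → fail.
OC (methods 2·3): 0.50 vs {0.41, 0.35, 0.30, 0.45} → pass.
5 of 9 fail.

5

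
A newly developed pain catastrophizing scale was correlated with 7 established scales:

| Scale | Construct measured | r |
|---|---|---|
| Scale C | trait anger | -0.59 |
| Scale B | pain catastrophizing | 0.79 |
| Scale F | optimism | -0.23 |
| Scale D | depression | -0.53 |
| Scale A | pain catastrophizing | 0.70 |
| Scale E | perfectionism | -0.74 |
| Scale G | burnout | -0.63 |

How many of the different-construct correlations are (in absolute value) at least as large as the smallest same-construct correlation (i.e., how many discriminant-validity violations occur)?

Convergent (same construct = pain catastrophizing): Scale B, Scale A.
Smallest convergent = 0.70. Discriminant |r|: 0.59, 0.23, 0.53, 0.74, 0.63; count ≥ 0.70 → 1.

1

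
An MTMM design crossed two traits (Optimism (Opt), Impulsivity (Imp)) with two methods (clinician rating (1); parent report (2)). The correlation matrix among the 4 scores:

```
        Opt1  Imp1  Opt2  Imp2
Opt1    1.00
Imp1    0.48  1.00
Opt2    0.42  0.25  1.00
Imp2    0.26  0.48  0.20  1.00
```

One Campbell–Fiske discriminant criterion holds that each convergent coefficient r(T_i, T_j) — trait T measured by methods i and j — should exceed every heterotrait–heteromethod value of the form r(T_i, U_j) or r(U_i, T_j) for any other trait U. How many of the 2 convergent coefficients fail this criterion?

0

Checking each validity diagonal entry against its comparison values:
Opt (methods 1·2): 0.42 vs {0.26, 0.25} → pass.
Imp (methods 1·2): 0.48 vs {0.25, 0.26} → pass.
0 of 2 fail.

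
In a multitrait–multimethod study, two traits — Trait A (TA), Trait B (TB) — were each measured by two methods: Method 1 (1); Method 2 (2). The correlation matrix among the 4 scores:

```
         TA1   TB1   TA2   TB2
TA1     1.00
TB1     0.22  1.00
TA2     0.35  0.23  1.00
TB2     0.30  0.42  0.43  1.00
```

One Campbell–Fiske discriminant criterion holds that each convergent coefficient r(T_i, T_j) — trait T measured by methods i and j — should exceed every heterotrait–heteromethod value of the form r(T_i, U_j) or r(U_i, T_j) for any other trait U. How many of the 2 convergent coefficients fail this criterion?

0

Checking each validity diagonal entry against its comparison values:
TA (methods 1·2): 0.35 vs {0.30, 0.23} → pass.
TB (methods 1·2): 0.42 vs {0.23, 0.30} → pass.
0 of 2 fail.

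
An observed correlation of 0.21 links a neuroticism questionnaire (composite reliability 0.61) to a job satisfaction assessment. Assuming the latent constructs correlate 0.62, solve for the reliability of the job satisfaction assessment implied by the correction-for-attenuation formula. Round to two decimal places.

r_true = r_obs / √(r_xx · r_yy) ⇒ 0.62 = 0.21 / √(0.61 · r_yy).
√(0.61 · r_yy) = 0.21 / 0.62 = 0.3387; 0.61 · r_yy = 0.1147; r_yy = 0.1147 / 0.61 ≈ 0.19.

0.19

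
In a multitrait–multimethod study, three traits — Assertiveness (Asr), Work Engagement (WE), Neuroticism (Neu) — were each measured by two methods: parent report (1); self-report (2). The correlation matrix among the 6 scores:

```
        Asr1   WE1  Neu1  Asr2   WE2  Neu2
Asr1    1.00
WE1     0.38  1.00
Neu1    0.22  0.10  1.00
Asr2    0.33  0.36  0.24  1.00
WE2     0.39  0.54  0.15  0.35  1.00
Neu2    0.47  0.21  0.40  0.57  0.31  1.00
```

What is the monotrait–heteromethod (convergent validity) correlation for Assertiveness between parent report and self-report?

0.33

Same trait (Asr), different methods: r(Asr1, Asr2) = 0.33.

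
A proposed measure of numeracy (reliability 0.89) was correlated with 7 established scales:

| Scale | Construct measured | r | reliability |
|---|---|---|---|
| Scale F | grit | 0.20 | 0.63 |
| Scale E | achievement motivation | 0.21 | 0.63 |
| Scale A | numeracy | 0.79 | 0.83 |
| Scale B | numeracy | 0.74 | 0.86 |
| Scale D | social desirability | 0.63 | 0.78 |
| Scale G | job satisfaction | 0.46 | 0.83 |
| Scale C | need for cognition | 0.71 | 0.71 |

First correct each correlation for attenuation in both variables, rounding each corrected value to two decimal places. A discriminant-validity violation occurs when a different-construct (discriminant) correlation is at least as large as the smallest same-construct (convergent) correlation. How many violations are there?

Disattenuated r (r / √(r_scale · r_new)):
  Scale F (disc): 0.20 / √(0.63·0.89) = 0.27
  Scale E (disc): 0.21 / √(0.63·0.89) = 0.28
  Scale A (conv): 0.79 / √(0.83·0.89) = 0.92
  Scale B (conv): 0.74 / √(0.86·0.89) = 0.85
  Scale D (disc): 0.63 / √(0.78·0.89) = 0.76
  Scale G (disc): 0.46 / √(0.83·0.89) = 0.54
  Scale C (disc): 0.71 / √(0.71·0.89) = 0.89
Smallest convergent = 0.85. Discriminant values: 0.27, 0.28, 0.76, 0.54, 0.89; count ≥ 0.85 → 1.

1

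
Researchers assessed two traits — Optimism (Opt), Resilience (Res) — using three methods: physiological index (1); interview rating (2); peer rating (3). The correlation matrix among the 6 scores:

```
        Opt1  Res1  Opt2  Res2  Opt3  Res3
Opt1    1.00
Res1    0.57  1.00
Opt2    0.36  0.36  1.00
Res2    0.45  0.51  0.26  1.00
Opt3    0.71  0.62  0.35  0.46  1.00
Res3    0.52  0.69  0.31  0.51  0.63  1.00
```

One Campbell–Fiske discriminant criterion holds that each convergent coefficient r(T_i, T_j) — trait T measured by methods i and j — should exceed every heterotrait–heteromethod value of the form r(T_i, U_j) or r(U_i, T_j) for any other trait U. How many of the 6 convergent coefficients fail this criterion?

Each convergent coefficient versus the relevant comparison correlations:
Opt (methods 1·2): 0.36 vs {0.45, 0.36} → fail.
Opt (methods 1·3): 0.71 vs {0.52, 0.62} → pass.
Opt (methods 2·3): 0.35 vs {0.31, 0.46} → fail.
Res (methods 1·2): 0.51 vs {0.36, 0.45} → pass.
Res (methods 1·3): 0.69 vs {0.62, 0.52} → pass.
Res (methods 2·3): 0.51 vs {0.46, 0.31} → pass.
2 of 6 fail.

2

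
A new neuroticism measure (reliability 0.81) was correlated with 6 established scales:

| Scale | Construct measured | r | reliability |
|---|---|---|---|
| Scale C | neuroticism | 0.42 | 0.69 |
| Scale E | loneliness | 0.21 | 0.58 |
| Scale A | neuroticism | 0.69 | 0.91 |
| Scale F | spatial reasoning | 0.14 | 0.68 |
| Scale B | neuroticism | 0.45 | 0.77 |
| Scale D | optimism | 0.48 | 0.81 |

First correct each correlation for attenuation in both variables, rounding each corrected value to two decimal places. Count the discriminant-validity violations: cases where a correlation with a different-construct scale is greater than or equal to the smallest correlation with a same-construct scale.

Disattenuated r (r / √(r_scale · r_new)):
  Scale C (conv): 0.42 / √(0.69·0.81) = 0.56
  Scale E (disc): 0.21 / √(0.58·0.81) = 0.31
  Scale A (conv): 0.69 / √(0.91·0.81) = 0.80
  Scale F (disc): 0.14 / √(0.68·0.81) = 0.19
  Scale B (conv): 0.45 / √(0.77·0.81) = 0.57
  Scale D (disc): 0.48 / √(0.81·0.81) = 0.59
Smallest convergent = 0.56. Discriminant values: 0.31, 0.19, 0.59; count ≥ 0.56 → 1.

1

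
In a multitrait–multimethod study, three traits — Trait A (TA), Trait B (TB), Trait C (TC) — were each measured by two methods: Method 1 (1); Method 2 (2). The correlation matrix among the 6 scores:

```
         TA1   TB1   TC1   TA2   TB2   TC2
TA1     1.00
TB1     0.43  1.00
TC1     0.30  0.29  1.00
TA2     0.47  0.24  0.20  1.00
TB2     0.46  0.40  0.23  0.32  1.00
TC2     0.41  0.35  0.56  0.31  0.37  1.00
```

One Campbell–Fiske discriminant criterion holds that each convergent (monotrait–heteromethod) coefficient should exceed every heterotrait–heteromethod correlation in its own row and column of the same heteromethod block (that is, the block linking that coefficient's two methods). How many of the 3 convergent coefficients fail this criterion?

Convergent coefficients and their comparison sets:
TA (methods 1·2): 0.47 vs {0.46, 0.24, 0.41, 0.20} → pass.
TB (methods 1·2): 0.40 vs {0.24, 0.46, 0.35, 0.23} → fail.
TC (methods 1·2): 0.56 vs {0.20, 0.41, 0.23, 0.35} → pass.
1 of 3 fail.

1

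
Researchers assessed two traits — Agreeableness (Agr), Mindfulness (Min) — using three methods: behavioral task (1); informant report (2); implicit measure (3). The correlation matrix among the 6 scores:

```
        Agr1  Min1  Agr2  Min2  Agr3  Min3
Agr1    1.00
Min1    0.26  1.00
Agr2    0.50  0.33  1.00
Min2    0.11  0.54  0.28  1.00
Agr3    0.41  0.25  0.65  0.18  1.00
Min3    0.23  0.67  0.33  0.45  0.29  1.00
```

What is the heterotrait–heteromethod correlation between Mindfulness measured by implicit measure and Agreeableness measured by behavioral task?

0.23

Different traits and methods: r(Min3, Agr1) = 0.23.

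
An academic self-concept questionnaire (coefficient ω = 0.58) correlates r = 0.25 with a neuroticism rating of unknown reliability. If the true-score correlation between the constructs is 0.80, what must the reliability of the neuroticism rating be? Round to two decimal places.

r_true = r_obs / √(r_xx · r_yy) ⇒ 0.80 = 0.25 / √(0.58 · r_yy).
√(0.58 · r_yy) = 0.25 / 0.80 = 0.3125; 0.58 · r_yy = 0.0977; r_yy = 0.0977 / 0.58 ≈ 0.17.

0.17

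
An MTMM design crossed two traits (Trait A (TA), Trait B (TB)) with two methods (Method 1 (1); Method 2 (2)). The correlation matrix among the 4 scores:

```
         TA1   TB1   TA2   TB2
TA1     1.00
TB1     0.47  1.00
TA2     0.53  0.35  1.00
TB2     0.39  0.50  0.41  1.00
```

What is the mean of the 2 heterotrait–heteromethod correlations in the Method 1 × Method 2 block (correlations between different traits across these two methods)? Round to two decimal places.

HTHM values (method 1 × method 2): 0.39, 0.35; mean = 0.74/2 = 0.37.

0.37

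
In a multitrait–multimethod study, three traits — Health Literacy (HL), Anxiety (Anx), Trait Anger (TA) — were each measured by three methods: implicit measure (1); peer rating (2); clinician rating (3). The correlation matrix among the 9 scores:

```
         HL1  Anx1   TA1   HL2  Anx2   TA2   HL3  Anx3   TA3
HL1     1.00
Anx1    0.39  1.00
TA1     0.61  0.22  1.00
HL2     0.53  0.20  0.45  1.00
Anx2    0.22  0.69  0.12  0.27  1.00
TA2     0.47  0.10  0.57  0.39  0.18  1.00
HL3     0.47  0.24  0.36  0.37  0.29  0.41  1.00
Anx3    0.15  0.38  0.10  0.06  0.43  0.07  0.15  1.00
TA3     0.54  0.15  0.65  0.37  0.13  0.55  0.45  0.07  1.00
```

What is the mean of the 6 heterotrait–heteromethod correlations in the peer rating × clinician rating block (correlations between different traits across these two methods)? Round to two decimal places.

0.22

HTHM values (method 2 × method 3): 0.06, 0.37, 0.29, 0.13, 0.41, 0.07; mean = 1.33/6 = 0.22.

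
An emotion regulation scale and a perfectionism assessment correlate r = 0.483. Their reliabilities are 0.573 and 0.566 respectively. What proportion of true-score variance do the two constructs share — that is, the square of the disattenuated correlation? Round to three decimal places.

Disattenuated r = 0.483 / √(0.573 × 0.566) = 0.483 / 0.5695 = 0.8481.
Shared true-score variance = 0.8481² = 0.7193 ≈ 0.719.

0.719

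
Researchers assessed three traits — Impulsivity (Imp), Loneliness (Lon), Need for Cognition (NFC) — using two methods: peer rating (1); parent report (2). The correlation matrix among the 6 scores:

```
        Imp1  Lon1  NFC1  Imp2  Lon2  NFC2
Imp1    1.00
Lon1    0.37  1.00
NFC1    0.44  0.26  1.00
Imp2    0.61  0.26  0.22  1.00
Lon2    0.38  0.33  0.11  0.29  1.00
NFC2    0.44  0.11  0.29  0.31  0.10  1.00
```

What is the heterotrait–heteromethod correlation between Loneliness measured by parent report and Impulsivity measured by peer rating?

Different traits and methods: r(Lon2, Imp1) = 0.38.

0.38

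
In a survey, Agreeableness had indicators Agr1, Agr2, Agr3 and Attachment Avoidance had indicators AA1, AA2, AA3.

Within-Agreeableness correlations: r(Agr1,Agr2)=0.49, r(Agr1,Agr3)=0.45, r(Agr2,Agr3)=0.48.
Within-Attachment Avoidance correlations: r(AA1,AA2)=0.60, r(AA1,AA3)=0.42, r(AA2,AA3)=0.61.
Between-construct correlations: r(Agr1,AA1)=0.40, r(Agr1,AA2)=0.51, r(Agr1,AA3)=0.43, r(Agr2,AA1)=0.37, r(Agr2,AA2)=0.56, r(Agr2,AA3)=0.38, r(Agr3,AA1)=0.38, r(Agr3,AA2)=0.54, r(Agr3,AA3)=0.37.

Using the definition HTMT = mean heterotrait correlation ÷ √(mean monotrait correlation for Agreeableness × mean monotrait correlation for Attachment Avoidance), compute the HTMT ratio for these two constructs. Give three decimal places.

0.863

Mean between = 3.94/9 = 0.4378.
Mean within-Agr = 1.42/3 = 0.4733; mean within-AA = 1.63/3 = 0.5433.
Geometric mean = √(0.4733 × 0.5433) = 0.5071.
HTMT = 0.4378 / 0.5071 = 0.863.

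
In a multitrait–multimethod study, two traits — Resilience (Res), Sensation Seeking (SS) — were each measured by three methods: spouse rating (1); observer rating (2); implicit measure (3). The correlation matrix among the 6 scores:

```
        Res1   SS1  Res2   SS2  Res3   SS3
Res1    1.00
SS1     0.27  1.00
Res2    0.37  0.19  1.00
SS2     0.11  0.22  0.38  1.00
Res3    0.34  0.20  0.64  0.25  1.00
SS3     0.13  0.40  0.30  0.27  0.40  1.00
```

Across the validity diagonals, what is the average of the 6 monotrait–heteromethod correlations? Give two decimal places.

Convergent values: 0.37, 0.34, 0.64, 0.22, 0.40, 0.27; mean = 2.24/6 = 0.37.

0.37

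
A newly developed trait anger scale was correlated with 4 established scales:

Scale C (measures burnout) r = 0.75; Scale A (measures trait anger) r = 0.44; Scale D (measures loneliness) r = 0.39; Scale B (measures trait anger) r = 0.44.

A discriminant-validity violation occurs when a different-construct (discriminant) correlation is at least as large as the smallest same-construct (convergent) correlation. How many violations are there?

1

Convergent (same construct = trait anger): Scale A, Scale B.
Smallest convergent = 0.44. Discriminant values: 0.75, 0.39; count ≥ 0.44 → 1.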